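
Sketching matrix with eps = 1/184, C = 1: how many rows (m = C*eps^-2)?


1/eps = 184.
(1/eps)^2 = 33856.
m = 1*33856 = 33856.

33856


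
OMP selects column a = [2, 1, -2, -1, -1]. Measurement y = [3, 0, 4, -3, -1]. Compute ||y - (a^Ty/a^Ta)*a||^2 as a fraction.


a^T a = 11.
a^T y = 2.
coeff = 2/11 = 2/11.
||r||^2 = 381/11.

381/11


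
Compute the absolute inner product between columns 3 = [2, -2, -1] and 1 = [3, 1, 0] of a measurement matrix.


Inner product: 2*3 + -2*1 + -1*0
Products: [6, -2, 0]
Sum = 4.
|dot| = 4.

4


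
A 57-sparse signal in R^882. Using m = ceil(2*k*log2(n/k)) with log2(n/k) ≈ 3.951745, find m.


log2(n/k) = log2(882/57) ≈ 3.951745.
2*k*log2(n/k) ≈ 2*57*3.951745 = 450.49893.
m = ceil(450.49893) = 451.

451


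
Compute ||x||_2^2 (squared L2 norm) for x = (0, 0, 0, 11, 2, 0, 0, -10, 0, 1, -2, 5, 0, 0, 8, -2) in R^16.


Non-zero entries: [(3, 11), (4, 2), (7, -10), (9, 1), (10, -2), (11, 5), (14, 8), (15, -2)]
Squares: [121, 4, 100, 1, 4, 25, 64, 4]
||x||_2^2 = sum = 323.

323


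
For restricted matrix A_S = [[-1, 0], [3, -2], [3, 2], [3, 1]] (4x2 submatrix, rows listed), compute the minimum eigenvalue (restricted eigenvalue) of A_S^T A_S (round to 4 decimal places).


A_S^T A_S = [[28, 3], [3, 9]].
trace = 37.
det = 243.
disc = trace^2 - 4*det = 1369 - 4*243 = 397.
sqrt(397) ≈ 19.924859.
lam_min = (37 - sqrt(397))/2 ≈ (37 - 19.924859)/2 = 8.5375705 ≈ 8.5376.

8.5376


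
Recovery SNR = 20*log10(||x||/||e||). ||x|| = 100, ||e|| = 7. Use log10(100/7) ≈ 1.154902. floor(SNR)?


||x||/||e|| = 100/7.
log10(100/7) ≈ 1.154902.
20*log10(||x||/||e||) ≈ 20*1.154902 = 23.09804.
floor(23.09804) = 23.

23


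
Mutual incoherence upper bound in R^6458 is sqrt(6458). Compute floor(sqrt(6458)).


80^2 = 6400 <= 6458 < 6561 = 81^2, so 80 <= sqrt(6458) < 81.
floor(sqrt(6458)) = 80.

80


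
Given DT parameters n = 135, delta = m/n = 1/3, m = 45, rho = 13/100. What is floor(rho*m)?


m = 1/3*135 = 45.
rho = 13/100.
rho*m = 13/100*45 = 5.85.
k = floor(5.85) = 5.

5


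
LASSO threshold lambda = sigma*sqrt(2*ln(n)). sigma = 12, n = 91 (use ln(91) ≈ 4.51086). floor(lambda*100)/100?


ln(91) ≈ 4.51086.
2*ln(n) ≈ 9.02172.
sqrt(2*ln(n)) ≈ sqrt(9.02172) ≈ 3.003618.
lambda ≈ 12*3.003618 = 36.043416.
floor(lambda*100)/100 = 36.04.

36.04


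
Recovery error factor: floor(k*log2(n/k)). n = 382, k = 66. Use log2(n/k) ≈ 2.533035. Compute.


log2(n/k) = log2(382/66) ≈ 2.533035.
k*log2(n/k) ≈ 66*2.533035 = 167.18031.
floor(167.18031) = 167.

167


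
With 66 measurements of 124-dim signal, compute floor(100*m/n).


100*m/n = 100*66/124 ≈ 53.2258.
floor = 53.

53


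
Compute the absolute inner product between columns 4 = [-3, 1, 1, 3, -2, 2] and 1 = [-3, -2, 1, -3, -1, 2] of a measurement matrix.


Inner product: -3*-3 + 1*-2 + 1*1 + 3*-3 + -2*-1 + 2*2
Products: [9, -2, 1, -9, 2, 4]
Sum = 5.
|dot| = 5.

5


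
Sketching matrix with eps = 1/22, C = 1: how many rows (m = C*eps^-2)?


1/eps = 22.
(1/eps)^2 = 484.
m = 1*484 = 484.

484


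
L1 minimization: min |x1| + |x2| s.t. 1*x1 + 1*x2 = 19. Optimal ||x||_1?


Axis intercepts:
  x1 = 19, x2 = 0: L1 = 19
  x1 = 0, x2 = 19: L1 = 19
x* = (19, 0)
||x*||_1 = 19.

19


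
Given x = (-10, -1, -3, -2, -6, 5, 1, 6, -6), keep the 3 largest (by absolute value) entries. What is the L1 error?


Sorted |x_i| descending: [10, 6, 6, 6, 5, 3, 2, 1, 1]
Keep top 3: [10, 6, 6]
Tail entries: [6, 5, 3, 2, 1, 1]
L1 error = sum of tail = 18.

18


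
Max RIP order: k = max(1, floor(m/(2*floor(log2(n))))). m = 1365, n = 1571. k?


floor(log2(1571)) = 10.
2*10 = 20.
m/(2*floor(log2(n))) = 1365/20 ≈ 68.25.
floor = 68.
k = max(1, 68) = 68.

68


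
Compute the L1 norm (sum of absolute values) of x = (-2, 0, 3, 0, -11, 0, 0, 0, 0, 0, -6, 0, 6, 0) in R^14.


Non-zero entries: [(0, -2), (2, 3), (4, -11), (10, -6), (12, 6)]
Absolute values: [2, 3, 11, 6, 6]
||x||_1 = sum = 28.

28


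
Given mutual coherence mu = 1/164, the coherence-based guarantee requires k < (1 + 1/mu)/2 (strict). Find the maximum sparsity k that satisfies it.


1/mu = 164.
1 + 1/mu = 165.
(1 + 1/mu)/2 = 82.5 is not an integer, so k_max = floor(82.5) = 82.

82


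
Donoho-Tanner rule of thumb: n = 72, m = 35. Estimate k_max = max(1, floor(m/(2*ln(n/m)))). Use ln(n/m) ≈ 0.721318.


n/m = 72/35.
ln(n/m) ≈ 0.721318.
2*ln(n/m) ≈ 1.442636.
m/(2*ln(n/m)) ≈ 35/1.442636 ≈ 24.2611.
floor = 24.
k_max = max(1, 24) = 24.

24


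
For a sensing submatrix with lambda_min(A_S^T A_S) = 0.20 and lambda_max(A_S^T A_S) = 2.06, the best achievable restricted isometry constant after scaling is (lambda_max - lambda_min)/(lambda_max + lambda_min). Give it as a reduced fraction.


lambda_max - lambda_min = 2.06 - 0.20 = 1.86.
lambda_max + lambda_min = 2.06 + 0.20 = 2.26.
delta = 1.86/2.26 = 186/226 = 93/113.

93/113


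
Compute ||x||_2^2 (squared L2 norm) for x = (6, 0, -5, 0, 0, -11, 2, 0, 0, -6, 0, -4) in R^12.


Non-zero entries: [(0, 6), (2, -5), (5, -11), (6, 2), (9, -6), (11, -4)]
Squares: [36, 25, 121, 4, 36, 16]
||x||_2^2 = sum = 238.

238


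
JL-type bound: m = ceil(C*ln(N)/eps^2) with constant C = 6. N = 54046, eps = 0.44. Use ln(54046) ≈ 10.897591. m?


ln(54046) ≈ 10.897591.
eps^2 = 0.44^2 = 0.1936.
C*ln(N)/eps^2 ≈ 6*10.897591/0.1936 ≈ 337.7353.
m = ceil(337.7353) = 338.

338


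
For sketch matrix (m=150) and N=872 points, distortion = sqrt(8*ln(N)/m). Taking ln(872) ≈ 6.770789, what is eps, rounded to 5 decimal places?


ln(872) ≈ 6.770789.
8*ln(N)/m ≈ 8*6.770789/150 ≈ 0.36110875.
eps = sqrt(0.36110875) ≈ 0.6009232 ≈ 0.60092.

0.60092


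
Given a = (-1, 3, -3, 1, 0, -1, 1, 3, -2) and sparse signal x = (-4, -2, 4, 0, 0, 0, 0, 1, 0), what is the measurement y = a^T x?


Non-zero terms: ['-1*-4', '3*-2', '-3*4', '3*1']
Products: [4, -6, -12, 3]
y = sum = -11.

-11


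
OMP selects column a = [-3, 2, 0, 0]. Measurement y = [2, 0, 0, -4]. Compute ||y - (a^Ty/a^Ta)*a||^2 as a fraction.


a^T a = 13.
a^T y = -6.
coeff = -6/13 = -6/13.
||r||^2 = 224/13.

224/13


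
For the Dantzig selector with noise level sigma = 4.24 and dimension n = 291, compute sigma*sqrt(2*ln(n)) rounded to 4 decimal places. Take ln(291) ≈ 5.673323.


ln(291) ≈ 5.673323.
2*ln(n) ≈ 11.346646.
sqrt(2*ln(n)) ≈ sqrt(11.346646) ≈ 3.368478.
threshold ≈ 4.24*3.368478 = 14.28234672 ≈ 14.2823.

14.2823


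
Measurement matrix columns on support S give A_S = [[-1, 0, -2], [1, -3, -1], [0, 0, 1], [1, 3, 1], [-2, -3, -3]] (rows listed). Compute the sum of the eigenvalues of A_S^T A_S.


Sum of eigenvalues of A_S^T A_S = trace(A_S^T A_S) = sum of squared column norms of A_S.
A_S^T A_S diagonal: [7, 27, 16].
trace = 7 + 27 + 16 = 50.

50


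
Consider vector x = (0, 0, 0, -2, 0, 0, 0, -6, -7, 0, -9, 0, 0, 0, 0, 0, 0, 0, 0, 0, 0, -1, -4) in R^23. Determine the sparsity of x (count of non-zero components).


Non-zero positions: [3, 7, 8, 10, 21, 22].
Sparsity = 6.

6


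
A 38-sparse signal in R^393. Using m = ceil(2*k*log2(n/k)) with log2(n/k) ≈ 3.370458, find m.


log2(n/k) = log2(393/38) ≈ 3.370458.
2*k*log2(n/k) ≈ 2*38*3.370458 = 256.154808.
m = ceil(256.154808) = 257.

257


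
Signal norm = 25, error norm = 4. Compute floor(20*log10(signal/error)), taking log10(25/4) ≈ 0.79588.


||x||/||e|| = 25/4.
log10(25/4) ≈ 0.79588.
20*log10(||x||/||e||) ≈ 20*0.79588 = 15.9176.
floor(15.9176) = 15.

15


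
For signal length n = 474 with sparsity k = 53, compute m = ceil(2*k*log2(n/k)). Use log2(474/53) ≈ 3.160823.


log2(n/k) = log2(474/53) ≈ 3.160823.
2*k*log2(n/k) ≈ 2*53*3.160823 = 335.047238.
m = ceil(335.047238) = 336.

336


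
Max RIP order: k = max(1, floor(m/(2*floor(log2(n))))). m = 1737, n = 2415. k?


floor(log2(2415)) = 11.
2*11 = 22.
m/(2*floor(log2(n))) = 1737/22 ≈ 78.9545.
floor = 78.
k = max(1, 78) = 78.

78


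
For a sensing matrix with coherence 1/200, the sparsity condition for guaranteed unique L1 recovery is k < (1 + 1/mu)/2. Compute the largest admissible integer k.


1/mu = 200.
1 + 1/mu = 201.
(1 + 1/mu)/2 = 100.5 is not an integer, so k_max = floor(100.5) = 100.

100


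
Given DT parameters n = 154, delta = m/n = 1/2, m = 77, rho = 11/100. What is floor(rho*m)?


m = 1/2*154 = 77.
rho = 11/100.
rho*m = 11/100*77 = 8.47.
k = floor(8.47) = 8.

8


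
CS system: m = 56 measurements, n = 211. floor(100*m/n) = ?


100*m/n = 100*56/211 ≈ 26.5403.
floor = 26.

26


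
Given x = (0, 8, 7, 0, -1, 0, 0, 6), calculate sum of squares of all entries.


Non-zero entries: [(1, 8), (2, 7), (4, -1), (7, 6)]
Squares: [64, 49, 1, 36]
||x||_2^2 = sum = 150.

150


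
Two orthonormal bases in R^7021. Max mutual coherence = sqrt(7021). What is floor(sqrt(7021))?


83^2 = 6889 <= 7021 < 7056 = 84^2, so 83 <= sqrt(7021) < 84.
floor(sqrt(7021)) = 83.

83


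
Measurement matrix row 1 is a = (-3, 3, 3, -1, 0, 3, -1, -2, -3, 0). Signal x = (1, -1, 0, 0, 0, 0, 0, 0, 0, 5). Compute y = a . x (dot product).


Non-zero terms: ['-3*1', '3*-1', '0*5']
Products: [-3, -3, 0]
y = sum = -6.

-6


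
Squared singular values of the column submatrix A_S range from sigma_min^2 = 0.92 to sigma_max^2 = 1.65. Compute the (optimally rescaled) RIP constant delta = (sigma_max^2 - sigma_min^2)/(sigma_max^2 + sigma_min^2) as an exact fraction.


lambda_max - lambda_min = 1.65 - 0.92 = 0.73.
lambda_max + lambda_min = 1.65 + 0.92 = 2.57.
delta = 0.73/2.57 = 73/257.

73/257


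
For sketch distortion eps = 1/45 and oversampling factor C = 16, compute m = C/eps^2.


1/eps = 45.
(1/eps)^2 = 2025.
m = 16*2025 = 32400.

32400


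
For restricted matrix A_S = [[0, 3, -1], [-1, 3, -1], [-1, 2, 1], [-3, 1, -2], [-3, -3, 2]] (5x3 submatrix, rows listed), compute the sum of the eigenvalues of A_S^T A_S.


Sum of eigenvalues of A_S^T A_S = trace(A_S^T A_S) = sum of squared column norms of A_S.
A_S^T A_S diagonal: [20, 32, 11].
trace = 20 + 32 + 11 = 63.

63


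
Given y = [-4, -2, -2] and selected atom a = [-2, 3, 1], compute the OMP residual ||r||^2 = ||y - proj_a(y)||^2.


a^T a = 14.
a^T y = 0.
coeff = 0/14 = 0.
||r||^2 = 24.

24


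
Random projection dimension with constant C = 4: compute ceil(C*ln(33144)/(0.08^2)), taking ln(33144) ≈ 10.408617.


ln(33144) ≈ 10.408617.
eps^2 = 0.08^2 = 0.0064.
C*ln(N)/eps^2 ≈ 4*10.408617/0.0064 ≈ 6505.3856.
m = ceil(6505.3856) = 6506.

6506


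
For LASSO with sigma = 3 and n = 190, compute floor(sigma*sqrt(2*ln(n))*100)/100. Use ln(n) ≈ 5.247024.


ln(190) ≈ 5.247024.
2*ln(n) ≈ 10.494048.
sqrt(2*ln(n)) ≈ sqrt(10.494048) ≈ 3.239452.
lambda ≈ 3*3.239452 = 9.718356.
floor(lambda*100)/100 = 9.71.

9.71


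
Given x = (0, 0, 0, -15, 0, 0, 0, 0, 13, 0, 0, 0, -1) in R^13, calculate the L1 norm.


Non-zero entries: [(3, -15), (8, 13), (12, -1)]
Absolute values: [15, 13, 1]
||x||_1 = sum = 29.

29


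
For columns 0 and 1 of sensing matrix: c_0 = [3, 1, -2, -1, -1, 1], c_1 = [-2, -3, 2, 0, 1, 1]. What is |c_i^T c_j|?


Inner product: 3*-2 + 1*-3 + -2*2 + -1*0 + -1*1 + 1*1
Products: [-6, -3, -4, 0, -1, 1]
Sum = -13.
|dot| = 13.

13


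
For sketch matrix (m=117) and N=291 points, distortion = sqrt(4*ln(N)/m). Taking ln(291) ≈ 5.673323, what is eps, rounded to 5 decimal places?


ln(291) ≈ 5.673323.
4*ln(N)/m ≈ 4*5.673323/117 ≈ 0.19395976.
eps = sqrt(0.19395976) ≈ 0.4404086 ≈ 0.44041.

0.44041


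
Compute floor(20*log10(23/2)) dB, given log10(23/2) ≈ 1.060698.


||x||/||e|| = 23/2.
log10(23/2) ≈ 1.060698.
20*log10(||x||/||e||) ≈ 20*1.060698 = 21.21396.
floor(21.21396) = 21.

21


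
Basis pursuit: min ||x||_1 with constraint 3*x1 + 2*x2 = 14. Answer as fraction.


Axis intercepts:
  x1 = 14/3, x2 = 0: L1 = 14/3
  x1 = 0, x2 = 7: L1 = 7
x* = (14/3, 0)
||x*||_1 = 14/3.

14/3


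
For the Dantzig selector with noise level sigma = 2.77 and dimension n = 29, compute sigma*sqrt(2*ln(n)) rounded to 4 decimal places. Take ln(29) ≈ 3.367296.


ln(29) ≈ 3.367296.
2*ln(n) ≈ 6.734592.
sqrt(2*ln(n)) ≈ sqrt(6.734592) ≈ 2.595109.
threshold ≈ 2.77*2.595109 = 7.18845193 ≈ 7.1885.

7.1885


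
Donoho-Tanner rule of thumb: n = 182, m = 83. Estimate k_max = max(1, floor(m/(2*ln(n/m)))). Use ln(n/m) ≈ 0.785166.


n/m = 182/83.
ln(n/m) ≈ 0.785166.
2*ln(n/m) ≈ 1.570332.
m/(2*ln(n/m)) ≈ 83/1.570332 ≈ 52.8551.
floor = 52.
k_max = max(1, 52) = 52.

52


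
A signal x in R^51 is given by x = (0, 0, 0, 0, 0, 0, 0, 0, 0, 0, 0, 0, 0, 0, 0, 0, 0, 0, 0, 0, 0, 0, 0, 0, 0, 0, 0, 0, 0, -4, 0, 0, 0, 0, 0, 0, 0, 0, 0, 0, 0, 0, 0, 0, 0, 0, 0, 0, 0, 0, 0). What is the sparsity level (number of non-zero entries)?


Non-zero positions: [29].
Sparsity = 1.

1


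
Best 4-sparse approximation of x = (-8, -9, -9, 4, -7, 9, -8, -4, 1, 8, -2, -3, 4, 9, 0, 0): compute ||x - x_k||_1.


Sorted |x_i| descending: [9, 9, 9, 9, 8, 8, 8, 7, 4, 4, 4, 3, 2, 1, 0, 0]
Keep top 4: [9, 9, 9, 9]
Tail entries: [8, 8, 8, 7, 4, 4, 4, 3, 2, 1, 0, 0]
L1 error = sum of tail = 49.

49


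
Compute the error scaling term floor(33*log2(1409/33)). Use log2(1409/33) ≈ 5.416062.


log2(n/k) = log2(1409/33) ≈ 5.416062.
k*log2(n/k) ≈ 33*5.416062 = 178.730046.
floor(178.730046) = 178.

178


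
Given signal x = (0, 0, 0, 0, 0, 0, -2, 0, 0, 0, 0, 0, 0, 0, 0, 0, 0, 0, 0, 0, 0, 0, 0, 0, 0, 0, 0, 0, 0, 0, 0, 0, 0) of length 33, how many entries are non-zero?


Non-zero positions: [6].
Sparsity = 1.

1


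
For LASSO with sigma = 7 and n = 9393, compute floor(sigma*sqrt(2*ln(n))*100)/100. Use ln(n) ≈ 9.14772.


ln(9393) ≈ 9.14772.
2*ln(n) ≈ 18.29544.
sqrt(2*ln(n)) ≈ sqrt(18.29544) ≈ 4.277317.
lambda ≈ 7*4.277317 = 29.941219.
floor(lambda*100)/100 = 29.94.

29.94


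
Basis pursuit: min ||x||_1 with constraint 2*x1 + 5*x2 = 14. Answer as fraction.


Axis intercepts:
  x1 = 7, x2 = 0: L1 = 7
  x1 = 0, x2 = 14/5: L1 = 14/5
x* = (0, 14/5)
||x*||_1 = 14/5.

14/5


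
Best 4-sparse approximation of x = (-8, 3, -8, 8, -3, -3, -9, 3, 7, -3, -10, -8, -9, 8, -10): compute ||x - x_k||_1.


Sorted |x_i| descending: [10, 10, 9, 9, 8, 8, 8, 8, 8, 7, 3, 3, 3, 3, 3]
Keep top 4: [10, 10, 9, 9]
Tail entries: [8, 8, 8, 8, 8, 7, 3, 3, 3, 3, 3]
L1 error = sum of tail = 62.

62


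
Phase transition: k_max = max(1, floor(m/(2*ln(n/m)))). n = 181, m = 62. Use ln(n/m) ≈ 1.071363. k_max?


n/m = 181/62.
ln(n/m) ≈ 1.071363.
2*ln(n/m) ≈ 2.142726.
m/(2*ln(n/m)) ≈ 62/2.142726 ≈ 28.9351.
floor = 28.
k_max = max(1, 28) = 28.

28


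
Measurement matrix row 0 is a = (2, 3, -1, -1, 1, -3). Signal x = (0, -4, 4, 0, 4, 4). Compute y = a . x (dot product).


Non-zero terms: ['3*-4', '-1*4', '1*4', '-3*4']
Products: [-12, -4, 4, -12]
y = sum = -24.

-24


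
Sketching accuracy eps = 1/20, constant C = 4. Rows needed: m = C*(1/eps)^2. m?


1/eps = 20.
(1/eps)^2 = 400.
m = 4*400 = 1600.

1600


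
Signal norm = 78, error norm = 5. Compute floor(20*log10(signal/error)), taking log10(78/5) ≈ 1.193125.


||x||/||e|| = 78/5.
log10(78/5) ≈ 1.193125.
20*log10(||x||/||e||) ≈ 20*1.193125 = 23.8625.
floor(23.8625) = 23.

23


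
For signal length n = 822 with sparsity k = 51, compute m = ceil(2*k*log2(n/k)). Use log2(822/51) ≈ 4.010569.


log2(n/k) = log2(822/51) ≈ 4.010569.
2*k*log2(n/k) ≈ 2*51*4.010569 = 409.078038.
m = ceil(409.078038) = 410.

410


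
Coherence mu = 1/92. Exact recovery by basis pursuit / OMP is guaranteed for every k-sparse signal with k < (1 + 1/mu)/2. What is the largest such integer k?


1/mu = 92.
1 + 1/mu = 93.
(1 + 1/mu)/2 = 46.5 is not an integer, so k_max = floor(46.5) = 46.

46


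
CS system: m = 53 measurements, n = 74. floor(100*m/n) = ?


100*m/n = 100*53/74 ≈ 71.6216.
floor = 71.

71


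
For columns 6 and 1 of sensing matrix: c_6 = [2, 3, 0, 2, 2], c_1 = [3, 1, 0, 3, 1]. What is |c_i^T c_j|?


Inner product: 2*3 + 3*1 + 0*0 + 2*3 + 2*1
Products: [6, 3, 0, 6, 2]
Sum = 17.
|dot| = 17.

17


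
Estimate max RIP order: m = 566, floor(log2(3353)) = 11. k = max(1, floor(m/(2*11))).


floor(log2(3353)) = 11.
2*11 = 22.
m/(2*floor(log2(n))) = 566/22 ≈ 25.7273.
floor = 25.
k = max(1, 25) = 25.

25


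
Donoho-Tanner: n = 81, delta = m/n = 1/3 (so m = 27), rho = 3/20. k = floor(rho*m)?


m = 1/3*81 = 27.
rho = 3/20.
rho*m = 3/20*27 = 4.05.
k = floor(4.05) = 4.

4


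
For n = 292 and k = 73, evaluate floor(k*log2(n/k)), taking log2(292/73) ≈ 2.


log2(n/k) = log2(292/73) ≈ 2.
k*log2(n/k) ≈ 73*2 = 146.
floor(146) = 146.

146


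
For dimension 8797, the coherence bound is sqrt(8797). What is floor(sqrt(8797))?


93^2 = 8649 <= 8797 < 8836 = 94^2, so 93 <= sqrt(8797) < 94.
floor(sqrt(8797)) = 93.

93


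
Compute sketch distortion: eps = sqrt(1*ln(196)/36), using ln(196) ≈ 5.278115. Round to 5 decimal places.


ln(196) ≈ 5.278115.
1*ln(N)/m ≈ 1*5.278115/36 ≈ 0.14661431.
eps = sqrt(0.14661431) ≈ 0.3829025 ≈ 0.38290.

0.38290


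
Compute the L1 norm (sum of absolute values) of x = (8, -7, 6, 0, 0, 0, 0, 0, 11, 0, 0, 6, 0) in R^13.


Non-zero entries: [(0, 8), (1, -7), (2, 6), (8, 11), (11, 6)]
Absolute values: [8, 7, 6, 11, 6]
||x||_1 = sum = 38.

38


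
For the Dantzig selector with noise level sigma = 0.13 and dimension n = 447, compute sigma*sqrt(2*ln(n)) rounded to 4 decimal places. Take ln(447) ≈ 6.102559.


ln(447) ≈ 6.102559.
2*ln(n) ≈ 12.205118.
sqrt(2*ln(n)) ≈ sqrt(12.205118) ≈ 3.493582.
threshold ≈ 0.13*3.493582 = 0.45416566 ≈ 0.4542.

0.4542


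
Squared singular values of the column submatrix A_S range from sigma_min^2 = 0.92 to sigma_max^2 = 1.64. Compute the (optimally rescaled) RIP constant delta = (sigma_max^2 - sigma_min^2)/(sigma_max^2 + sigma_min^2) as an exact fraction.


lambda_max - lambda_min = 1.64 - 0.92 = 0.72.
lambda_max + lambda_min = 1.64 + 0.92 = 2.56.
delta = 0.72/2.56 = 72/256 = 9/32.

9/32


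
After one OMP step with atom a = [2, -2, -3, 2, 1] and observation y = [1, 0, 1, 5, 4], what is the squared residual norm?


a^T a = 22.
a^T y = 13.
coeff = 13/22 = 13/22.
||r||^2 = 777/22.

777/22


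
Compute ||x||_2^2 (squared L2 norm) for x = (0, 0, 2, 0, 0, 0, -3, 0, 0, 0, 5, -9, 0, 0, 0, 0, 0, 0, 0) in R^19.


Non-zero entries: [(2, 2), (6, -3), (10, 5), (11, -9)]
Squares: [4, 9, 25, 81]
||x||_2^2 = sum = 119.

119


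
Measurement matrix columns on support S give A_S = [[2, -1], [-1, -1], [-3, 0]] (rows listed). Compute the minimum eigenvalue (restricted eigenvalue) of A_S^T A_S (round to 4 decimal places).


A_S^T A_S = [[14, -1], [-1, 2]].
trace = 16.
det = 27.
disc = trace^2 - 4*det = 256 - 4*27 = 148.
sqrt(148) ≈ 12.165525.
lam_min = (16 - sqrt(148))/2 ≈ (16 - 12.165525)/2 = 1.9172375 ≈ 1.9172.

1.9172


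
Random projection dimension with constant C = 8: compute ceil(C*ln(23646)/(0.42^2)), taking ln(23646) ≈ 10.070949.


ln(23646) ≈ 10.070949.
eps^2 = 0.42^2 = 0.1764.
C*ln(N)/eps^2 ≈ 8*10.070949/0.1764 ≈ 456.7324.
m = ceil(456.7324) = 457.

457


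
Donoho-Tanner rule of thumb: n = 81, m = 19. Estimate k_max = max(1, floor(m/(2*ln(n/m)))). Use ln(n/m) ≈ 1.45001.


n/m = 81/19.
ln(n/m) ≈ 1.45001.
2*ln(n/m) ≈ 2.90002.
m/(2*ln(n/m)) ≈ 19/2.90002 ≈ 6.5517.
floor = 6.
k_max = max(1, 6) = 6.

6


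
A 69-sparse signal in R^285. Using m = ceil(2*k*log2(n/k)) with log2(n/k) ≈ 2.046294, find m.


log2(n/k) = log2(285/69) ≈ 2.046294.
2*k*log2(n/k) ≈ 2*69*2.046294 = 282.388572.
m = ceil(282.388572) = 283.

283


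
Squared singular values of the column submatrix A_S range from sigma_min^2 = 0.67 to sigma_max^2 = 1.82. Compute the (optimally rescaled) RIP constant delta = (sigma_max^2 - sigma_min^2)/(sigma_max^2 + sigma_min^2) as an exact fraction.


lambda_max - lambda_min = 1.82 - 0.67 = 1.15.
lambda_max + lambda_min = 1.82 + 0.67 = 2.49.
delta = 1.15/2.49 = 115/249.

115/249


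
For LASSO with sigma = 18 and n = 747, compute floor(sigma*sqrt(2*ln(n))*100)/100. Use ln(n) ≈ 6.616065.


ln(747) ≈ 6.616065.
2*ln(n) ≈ 13.23213.
sqrt(2*ln(n)) ≈ sqrt(13.23213) ≈ 3.637599.
lambda ≈ 18*3.637599 = 65.476782.
floor(lambda*100)/100 = 65.47.

65.47


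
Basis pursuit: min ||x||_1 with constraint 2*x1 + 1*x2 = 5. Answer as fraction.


Axis intercepts:
  x1 = 5/2, x2 = 0: L1 = 5/2
  x1 = 0, x2 = 5: L1 = 5
x* = (5/2, 0)
||x*||_1 = 5/2.

5/2


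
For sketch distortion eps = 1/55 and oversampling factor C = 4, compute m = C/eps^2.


1/eps = 55.
(1/eps)^2 = 3025.
m = 4*3025 = 12100.

12100


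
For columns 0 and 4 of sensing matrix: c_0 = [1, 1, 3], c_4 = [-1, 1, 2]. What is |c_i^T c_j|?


Inner product: 1*-1 + 1*1 + 3*2
Products: [-1, 1, 6]
Sum = 6.
|dot| = 6.

6


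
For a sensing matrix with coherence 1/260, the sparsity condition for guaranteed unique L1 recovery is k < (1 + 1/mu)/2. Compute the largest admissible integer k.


1/mu = 260.
1 + 1/mu = 261.
(1 + 1/mu)/2 = 130.5 is not an integer, so k_max = floor(130.5) = 130.

130


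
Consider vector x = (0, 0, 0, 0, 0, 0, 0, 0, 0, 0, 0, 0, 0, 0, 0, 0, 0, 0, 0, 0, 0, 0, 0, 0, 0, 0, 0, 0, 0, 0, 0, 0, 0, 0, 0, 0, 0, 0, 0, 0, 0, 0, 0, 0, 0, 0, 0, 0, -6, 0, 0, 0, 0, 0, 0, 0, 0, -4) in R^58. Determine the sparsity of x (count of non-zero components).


Non-zero positions: [48, 57].
Sparsity = 2.

2


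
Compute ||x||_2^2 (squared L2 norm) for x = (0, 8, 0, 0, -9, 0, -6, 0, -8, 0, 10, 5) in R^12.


Non-zero entries: [(1, 8), (4, -9), (6, -6), (8, -8), (10, 10), (11, 5)]
Squares: [64, 81, 36, 64, 100, 25]
||x||_2^2 = sum = 370.

370


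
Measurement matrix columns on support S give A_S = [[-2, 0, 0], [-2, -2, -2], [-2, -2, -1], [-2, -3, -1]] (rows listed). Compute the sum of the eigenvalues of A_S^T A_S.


Sum of eigenvalues of A_S^T A_S = trace(A_S^T A_S) = sum of squared column norms of A_S.
A_S^T A_S diagonal: [16, 17, 6].
trace = 16 + 17 + 6 = 39.

39


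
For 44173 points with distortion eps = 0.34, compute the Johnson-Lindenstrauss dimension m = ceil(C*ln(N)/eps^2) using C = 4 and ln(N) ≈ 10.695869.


ln(44173) ≈ 10.695869.
eps^2 = 0.34^2 = 0.1156.
C*ln(N)/eps^2 ≈ 4*10.695869/0.1156 ≈ 370.0993.
m = ceil(370.0993) = 371.

371


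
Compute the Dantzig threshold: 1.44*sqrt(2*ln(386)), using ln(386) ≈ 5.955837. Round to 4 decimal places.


ln(386) ≈ 5.955837.
2*ln(n) ≈ 11.911674.
sqrt(2*ln(n)) ≈ sqrt(11.911674) ≈ 3.451329.
threshold ≈ 1.44*3.451329 = 4.96991376 ≈ 4.9699.

4.9699


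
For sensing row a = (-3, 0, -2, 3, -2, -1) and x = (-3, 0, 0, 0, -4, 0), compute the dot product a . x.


Non-zero terms: ['-3*-3', '-2*-4']
Products: [9, 8]
y = sum = 17.

17


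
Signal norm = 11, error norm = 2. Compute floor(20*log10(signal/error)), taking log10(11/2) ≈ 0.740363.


||x||/||e|| = 11/2.
log10(11/2) ≈ 0.740363.
20*log10(||x||/||e||) ≈ 20*0.740363 = 14.80726.
floor(14.80726) = 14.

14


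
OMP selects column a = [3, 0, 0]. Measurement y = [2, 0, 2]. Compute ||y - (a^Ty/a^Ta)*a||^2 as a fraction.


a^T a = 9.
a^T y = 6.
coeff = 6/9 = 2/3.
||r||^2 = 4.

4


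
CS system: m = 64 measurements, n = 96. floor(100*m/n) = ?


100*m/n = 100*64/96 ≈ 66.6667.
floor = 66.

66


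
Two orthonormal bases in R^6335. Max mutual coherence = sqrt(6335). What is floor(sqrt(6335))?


79^2 = 6241 <= 6335 < 6400 = 80^2, so 79 <= sqrt(6335) < 80.
floor(sqrt(6335)) = 79.

79


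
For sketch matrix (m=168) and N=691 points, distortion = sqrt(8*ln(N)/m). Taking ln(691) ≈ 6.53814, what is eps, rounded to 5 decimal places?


ln(691) ≈ 6.53814.
8*ln(N)/m ≈ 8*6.53814/168 ≈ 0.31134.
eps = sqrt(0.31134) ≈ 0.5579785 ≈ 0.55798.

0.55798


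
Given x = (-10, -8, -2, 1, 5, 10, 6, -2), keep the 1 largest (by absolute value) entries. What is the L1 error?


Sorted |x_i| descending: [10, 10, 8, 6, 5, 2, 2, 1]
Keep top 1: [10]
Tail entries: [10, 8, 6, 5, 2, 2, 1]
L1 error = sum of tail = 34.

34


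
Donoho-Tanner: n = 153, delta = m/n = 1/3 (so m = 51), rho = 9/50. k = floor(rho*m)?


m = 1/3*153 = 51.
rho = 9/50.
rho*m = 9/50*51 = 9.18.
k = floor(9.18) = 9.

9


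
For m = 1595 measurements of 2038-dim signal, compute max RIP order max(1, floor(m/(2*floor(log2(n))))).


floor(log2(2038)) = 10.
2*10 = 20.
m/(2*floor(log2(n))) = 1595/20 ≈ 79.75.
floor = 79.
k = max(1, 79) = 79.

79


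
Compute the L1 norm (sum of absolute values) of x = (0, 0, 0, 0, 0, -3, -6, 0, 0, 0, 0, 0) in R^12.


Non-zero entries: [(5, -3), (6, -6)]
Absolute values: [3, 6]
||x||_1 = sum = 9.

9


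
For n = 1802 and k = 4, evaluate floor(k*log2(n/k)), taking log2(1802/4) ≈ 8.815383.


log2(n/k) = log2(1802/4) ≈ 8.815383.
k*log2(n/k) ≈ 4*8.815383 = 35.261532.
floor(35.261532) = 35.

35


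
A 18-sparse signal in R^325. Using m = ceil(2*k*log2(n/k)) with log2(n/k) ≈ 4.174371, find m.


log2(n/k) = log2(325/18) ≈ 4.174371.
2*k*log2(n/k) ≈ 2*18*4.174371 = 150.277356.
m = ceil(150.277356) = 151.

151


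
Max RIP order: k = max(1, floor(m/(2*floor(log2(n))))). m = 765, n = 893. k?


floor(log2(893)) = 9.
2*9 = 18.
m/(2*floor(log2(n))) = 765/18 ≈ 42.5.
floor = 42.
k = max(1, 42) = 42.

42


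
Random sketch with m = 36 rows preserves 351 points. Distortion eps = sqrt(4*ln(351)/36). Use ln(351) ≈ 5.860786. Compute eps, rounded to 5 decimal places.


ln(351) ≈ 5.860786.
4*ln(N)/m ≈ 4*5.860786/36 ≈ 0.65119844.
eps = sqrt(0.65119844) ≈ 0.8069687 ≈ 0.80697.

0.80697


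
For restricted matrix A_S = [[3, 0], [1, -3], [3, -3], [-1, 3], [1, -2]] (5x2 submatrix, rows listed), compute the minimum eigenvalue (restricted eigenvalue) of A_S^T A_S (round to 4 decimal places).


A_S^T A_S = [[21, -17], [-17, 31]].
trace = 52.
det = 362.
disc = trace^2 - 4*det = 2704 - 4*362 = 1256.
sqrt(1256) ≈ 35.440090.
lam_min = (52 - sqrt(1256))/2 ≈ (52 - 35.440090)/2 = 8.279955 ≈ 8.2800.

8.2800


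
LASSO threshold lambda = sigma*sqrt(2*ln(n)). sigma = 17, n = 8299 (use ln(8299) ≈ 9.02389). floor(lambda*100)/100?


ln(8299) ≈ 9.02389.
2*ln(n) ≈ 18.04778.
sqrt(2*ln(n)) ≈ sqrt(18.04778) ≈ 4.248268.
lambda ≈ 17*4.248268 = 72.220556.
floor(lambda*100)/100 = 72.22.

72.22


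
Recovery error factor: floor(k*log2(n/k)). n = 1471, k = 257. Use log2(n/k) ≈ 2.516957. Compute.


log2(n/k) = log2(1471/257) ≈ 2.516957.
k*log2(n/k) ≈ 257*2.516957 = 646.857949.
floor(646.857949) = 646.

646


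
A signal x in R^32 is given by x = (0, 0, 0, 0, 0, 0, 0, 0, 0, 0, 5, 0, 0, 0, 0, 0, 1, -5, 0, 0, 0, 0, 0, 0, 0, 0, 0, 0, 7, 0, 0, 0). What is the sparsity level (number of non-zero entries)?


Non-zero positions: [10, 16, 17, 28].
Sparsity = 4.

4


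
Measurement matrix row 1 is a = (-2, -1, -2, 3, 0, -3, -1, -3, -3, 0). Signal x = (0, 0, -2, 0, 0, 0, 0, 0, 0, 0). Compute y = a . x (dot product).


Non-zero terms: ['-2*-2']
Products: [4]
y = sum = 4.

4


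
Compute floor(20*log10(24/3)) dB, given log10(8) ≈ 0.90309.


||x||/||e|| = 24/3 = 8.
log10(8) ≈ 0.90309.
20*log10(||x||/||e||) ≈ 20*0.90309 = 18.0618.
floor(18.0618) = 18.

18


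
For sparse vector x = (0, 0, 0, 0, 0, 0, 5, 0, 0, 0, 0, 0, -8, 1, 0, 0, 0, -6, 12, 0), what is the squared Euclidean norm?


Non-zero entries: [(6, 5), (12, -8), (13, 1), (17, -6), (18, 12)]
Squares: [25, 64, 1, 36, 144]
||x||_2^2 = sum = 270.

270


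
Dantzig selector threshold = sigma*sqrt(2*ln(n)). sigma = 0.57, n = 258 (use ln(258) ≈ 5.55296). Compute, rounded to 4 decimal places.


ln(258) ≈ 5.55296.
2*ln(n) ≈ 11.10592.
sqrt(2*ln(n)) ≈ sqrt(11.10592) ≈ 3.332555.
threshold ≈ 0.57*3.332555 = 1.89955635 ≈ 1.8996.

1.8996


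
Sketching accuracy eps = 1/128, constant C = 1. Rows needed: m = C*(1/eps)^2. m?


1/eps = 128.
(1/eps)^2 = 16384.
m = 1*16384 = 16384.

16384


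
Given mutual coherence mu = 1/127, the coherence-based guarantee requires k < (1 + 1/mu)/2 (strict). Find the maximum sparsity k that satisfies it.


1/mu = 127.
1 + 1/mu = 128.
(1 + 1/mu)/2 = 64 is an integer and the inequality is strict, so k_max = 64 - 1 = 63.

63


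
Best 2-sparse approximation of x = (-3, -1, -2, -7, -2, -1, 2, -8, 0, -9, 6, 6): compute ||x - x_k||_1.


Sorted |x_i| descending: [9, 8, 7, 6, 6, 3, 2, 2, 2, 1, 1, 0]
Keep top 2: [9, 8]
Tail entries: [7, 6, 6, 3, 2, 2, 2, 1, 1, 0]
L1 error = sum of tail = 30.

30


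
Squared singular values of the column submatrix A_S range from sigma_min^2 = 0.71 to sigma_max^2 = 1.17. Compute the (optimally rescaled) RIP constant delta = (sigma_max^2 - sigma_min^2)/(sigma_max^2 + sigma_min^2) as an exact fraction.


lambda_max - lambda_min = 1.17 - 0.71 = 0.46.
lambda_max + lambda_min = 1.17 + 0.71 = 1.88.
delta = 0.46/1.88 = 46/188 = 23/94.

23/94


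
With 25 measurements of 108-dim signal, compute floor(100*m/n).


100*m/n = 100*25/108 ≈ 23.1481.
floor = 23.

23


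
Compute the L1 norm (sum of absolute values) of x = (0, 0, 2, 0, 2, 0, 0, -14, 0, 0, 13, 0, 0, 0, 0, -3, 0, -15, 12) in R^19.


Non-zero entries: [(2, 2), (4, 2), (7, -14), (10, 13), (15, -3), (17, -15), (18, 12)]
Absolute values: [2, 2, 14, 13, 3, 15, 12]
||x||_1 = sum = 61.

61


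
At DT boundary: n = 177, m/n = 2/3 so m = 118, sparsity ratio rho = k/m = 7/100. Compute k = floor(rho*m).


m = 2/3*177 = 118.
rho = 7/100.
rho*m = 7/100*118 = 8.26.
k = floor(8.26) = 8.

8


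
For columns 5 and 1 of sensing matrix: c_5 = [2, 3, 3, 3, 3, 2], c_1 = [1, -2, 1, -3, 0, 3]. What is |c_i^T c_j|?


Inner product: 2*1 + 3*-2 + 3*1 + 3*-3 + 3*0 + 2*3
Products: [2, -6, 3, -9, 0, 6]
Sum = -4.
|dot| = 4.

4


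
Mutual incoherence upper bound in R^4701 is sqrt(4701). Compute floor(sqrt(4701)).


68^2 = 4624 <= 4701 < 4761 = 69^2, so 68 <= sqrt(4701) < 69.
floor(sqrt(4701)) = 68.

68


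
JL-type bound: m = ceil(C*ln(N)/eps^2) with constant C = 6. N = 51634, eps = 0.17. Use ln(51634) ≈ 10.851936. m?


ln(51634) ≈ 10.851936.
eps^2 = 0.17^2 = 0.0289.
C*ln(N)/eps^2 ≈ 6*10.851936/0.0289 ≈ 2252.9971.
m = ceil(2252.9971) = 2253.

2253


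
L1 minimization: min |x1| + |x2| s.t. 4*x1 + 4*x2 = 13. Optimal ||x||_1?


Axis intercepts:
  x1 = 13/4, x2 = 0: L1 = 13/4
  x1 = 0, x2 = 13/4: L1 = 13/4
x* = (13/4, 0)
||x*||_1 = 13/4.

13/4


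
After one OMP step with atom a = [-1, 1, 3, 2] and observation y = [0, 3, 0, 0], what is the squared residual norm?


a^T a = 15.
a^T y = 3.
coeff = 3/15 = 1/5.
||r||^2 = 42/5.

42/5


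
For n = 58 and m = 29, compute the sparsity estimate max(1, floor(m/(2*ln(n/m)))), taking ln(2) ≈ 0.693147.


n/m = 58/29 = 2.
ln(n/m) ≈ 0.693147.
2*ln(n/m) ≈ 1.386294.
m/(2*ln(n/m)) ≈ 29/1.386294 ≈ 20.9191.
floor = 20.
k_max = max(1, 20) = 20.

20


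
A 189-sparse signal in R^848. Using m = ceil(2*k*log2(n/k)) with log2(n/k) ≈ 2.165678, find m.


log2(n/k) = log2(848/189) ≈ 2.165678.
2*k*log2(n/k) ≈ 2*189*2.165678 = 818.626284.
m = ceil(818.626284) = 819.

819


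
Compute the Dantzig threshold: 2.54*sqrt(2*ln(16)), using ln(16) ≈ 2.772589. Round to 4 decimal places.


ln(16) ≈ 2.772589.
2*ln(n) ≈ 5.545178.
sqrt(2*ln(n)) ≈ sqrt(5.545178) ≈ 2.35482.
threshold ≈ 2.54*2.35482 = 5.9812428 ≈ 5.9812.

5.9812


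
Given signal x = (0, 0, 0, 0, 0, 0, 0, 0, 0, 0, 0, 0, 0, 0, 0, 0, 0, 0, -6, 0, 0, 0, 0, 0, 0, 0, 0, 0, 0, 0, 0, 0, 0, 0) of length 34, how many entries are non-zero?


Non-zero positions: [18].
Sparsity = 1.

1


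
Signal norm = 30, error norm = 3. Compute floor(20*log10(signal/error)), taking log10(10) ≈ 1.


||x||/||e|| = 30/3 = 10.
log10(10) ≈ 1.
20*log10(||x||/||e||) ≈ 20*1 = 20.
floor(20) = 20.

20


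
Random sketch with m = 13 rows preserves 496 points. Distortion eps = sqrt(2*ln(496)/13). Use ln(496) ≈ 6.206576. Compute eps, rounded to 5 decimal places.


ln(496) ≈ 6.206576.
2*ln(N)/m ≈ 2*6.206576/13 ≈ 0.95485785.
eps = sqrt(0.95485785) ≈ 0.9771683 ≈ 0.97717.

0.97717


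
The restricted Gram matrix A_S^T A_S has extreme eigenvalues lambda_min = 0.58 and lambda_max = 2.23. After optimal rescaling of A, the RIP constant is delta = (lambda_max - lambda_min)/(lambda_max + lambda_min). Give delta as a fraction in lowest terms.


lambda_max - lambda_min = 2.23 - 0.58 = 1.65.
lambda_max + lambda_min = 2.23 + 0.58 = 2.81.
delta = 1.65/2.81 = 165/281.

165/281


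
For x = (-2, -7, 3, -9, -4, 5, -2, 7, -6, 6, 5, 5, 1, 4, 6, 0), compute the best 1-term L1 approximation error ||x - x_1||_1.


Sorted |x_i| descending: [9, 7, 7, 6, 6, 6, 5, 5, 5, 4, 4, 3, 2, 2, 1, 0]
Keep top 1: [9]
Tail entries: [7, 7, 6, 6, 6, 5, 5, 5, 4, 4, 3, 2, 2, 1, 0]
L1 error = sum of tail = 63.

63


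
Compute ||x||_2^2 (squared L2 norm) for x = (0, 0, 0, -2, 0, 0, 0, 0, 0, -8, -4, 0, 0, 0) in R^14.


Non-zero entries: [(3, -2), (9, -8), (10, -4)]
Squares: [4, 64, 16]
||x||_2^2 = sum = 84.

84


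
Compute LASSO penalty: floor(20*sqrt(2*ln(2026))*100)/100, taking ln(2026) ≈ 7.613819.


ln(2026) ≈ 7.613819.
2*ln(n) ≈ 15.227638.
sqrt(2*ln(n)) ≈ sqrt(15.227638) ≈ 3.902261.
lambda ≈ 20*3.902261 = 78.04522.
floor(lambda*100)/100 = 78.04.

78.04


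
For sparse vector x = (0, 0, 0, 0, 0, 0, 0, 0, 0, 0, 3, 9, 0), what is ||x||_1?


Non-zero entries: [(10, 3), (11, 9)]
Absolute values: [3, 9]
||x||_1 = sum = 12.

12


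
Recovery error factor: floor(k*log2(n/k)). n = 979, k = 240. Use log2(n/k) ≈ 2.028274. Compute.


log2(n/k) = log2(979/240) ≈ 2.028274.
k*log2(n/k) ≈ 240*2.028274 = 486.78576.
floor(486.78576) = 486.

486


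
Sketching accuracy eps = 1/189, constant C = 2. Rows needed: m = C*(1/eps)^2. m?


1/eps = 189.
(1/eps)^2 = 35721.
m = 2*35721 = 71442.

71442


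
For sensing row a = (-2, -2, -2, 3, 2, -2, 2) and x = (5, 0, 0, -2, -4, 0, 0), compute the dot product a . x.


Non-zero terms: ['-2*5', '3*-2', '2*-4']
Products: [-10, -6, -8]
y = sum = -24.

-24


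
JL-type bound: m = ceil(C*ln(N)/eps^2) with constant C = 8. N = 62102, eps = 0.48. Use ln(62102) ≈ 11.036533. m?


ln(62102) ≈ 11.036533.
eps^2 = 0.48^2 = 0.2304.
C*ln(N)/eps^2 ≈ 8*11.036533/0.2304 ≈ 383.213.
m = ceil(383.213) = 384.

384


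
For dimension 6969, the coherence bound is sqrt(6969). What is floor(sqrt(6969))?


83^2 = 6889 <= 6969 < 7056 = 84^2, so 83 <= sqrt(6969) < 84.
floor(sqrt(6969)) = 83.

83


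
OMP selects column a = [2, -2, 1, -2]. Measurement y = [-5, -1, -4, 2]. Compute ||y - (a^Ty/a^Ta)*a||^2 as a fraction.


a^T a = 13.
a^T y = -16.
coeff = -16/13 = -16/13.
||r||^2 = 342/13.

342/13


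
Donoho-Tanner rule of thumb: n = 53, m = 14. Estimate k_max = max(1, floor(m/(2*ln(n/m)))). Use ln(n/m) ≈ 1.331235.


n/m = 53/14.
ln(n/m) ≈ 1.331235.
2*ln(n/m) ≈ 2.66247.
m/(2*ln(n/m)) ≈ 14/2.66247 ≈ 5.2583.
floor = 5.
k_max = max(1, 5) = 5.

5


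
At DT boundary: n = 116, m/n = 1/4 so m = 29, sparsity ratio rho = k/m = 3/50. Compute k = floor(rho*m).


m = 1/4*116 = 29.
rho = 3/50.
rho*m = 3/50*29 = 1.74.
k = floor(1.74) = 1.

1


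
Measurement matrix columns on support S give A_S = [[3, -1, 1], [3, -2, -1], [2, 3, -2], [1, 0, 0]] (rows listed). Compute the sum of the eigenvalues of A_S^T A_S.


Sum of eigenvalues of A_S^T A_S = trace(A_S^T A_S) = sum of squared column norms of A_S.
A_S^T A_S diagonal: [23, 14, 6].
trace = 23 + 14 + 6 = 43.

43


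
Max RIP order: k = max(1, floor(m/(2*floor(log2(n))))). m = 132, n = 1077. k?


floor(log2(1077)) = 10.
2*10 = 20.
m/(2*floor(log2(n))) = 132/20 ≈ 6.6.
floor = 6.
k = max(1, 6) = 6.

6


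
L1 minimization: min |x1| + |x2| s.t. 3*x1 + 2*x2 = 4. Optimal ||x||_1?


Axis intercepts:
  x1 = 4/3, x2 = 0: L1 = 4/3
  x1 = 0, x2 = 2: L1 = 2
x* = (4/3, 0)
||x*||_1 = 4/3.

4/3


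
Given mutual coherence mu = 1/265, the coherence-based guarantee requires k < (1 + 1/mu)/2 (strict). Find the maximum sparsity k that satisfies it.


1/mu = 265.
1 + 1/mu = 266.
(1 + 1/mu)/2 = 133 is an integer and the inequality is strict, so k_max = 133 - 1 = 132.

132


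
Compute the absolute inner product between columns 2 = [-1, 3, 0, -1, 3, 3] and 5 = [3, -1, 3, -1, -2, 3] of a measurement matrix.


Inner product: -1*3 + 3*-1 + 0*3 + -1*-1 + 3*-2 + 3*3
Products: [-3, -3, 0, 1, -6, 9]
Sum = -2.
|dot| = 2.

2


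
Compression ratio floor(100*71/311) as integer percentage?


100*m/n = 100*71/311 ≈ 22.8296.
floor = 22.

22


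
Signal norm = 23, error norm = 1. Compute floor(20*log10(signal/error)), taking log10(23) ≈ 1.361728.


||x||/||e|| = 23/1 = 23.
log10(23) ≈ 1.361728.
20*log10(||x||/||e||) ≈ 20*1.361728 = 27.23456.
floor(27.23456) = 27.

27


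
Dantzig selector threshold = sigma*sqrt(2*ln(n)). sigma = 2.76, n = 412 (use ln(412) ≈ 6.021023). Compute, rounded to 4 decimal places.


ln(412) ≈ 6.021023.
2*ln(n) ≈ 12.042046.
sqrt(2*ln(n)) ≈ sqrt(12.042046) ≈ 3.470165.
threshold ≈ 2.76*3.470165 = 9.5776554 ≈ 9.5777.

9.5777


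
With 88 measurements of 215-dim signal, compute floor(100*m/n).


100*m/n = 100*88/215 ≈ 40.9302.
floor = 40.

40


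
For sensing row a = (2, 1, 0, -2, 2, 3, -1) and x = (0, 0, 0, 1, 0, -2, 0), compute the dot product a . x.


Non-zero terms: ['-2*1', '3*-2']
Products: [-2, -6]
y = sum = -8.

-8


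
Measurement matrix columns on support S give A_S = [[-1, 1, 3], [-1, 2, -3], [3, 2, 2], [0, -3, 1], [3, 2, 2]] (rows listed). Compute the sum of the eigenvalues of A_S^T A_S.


Sum of eigenvalues of A_S^T A_S = trace(A_S^T A_S) = sum of squared column norms of A_S.
A_S^T A_S diagonal: [20, 22, 27].
trace = 20 + 22 + 27 = 69.

69


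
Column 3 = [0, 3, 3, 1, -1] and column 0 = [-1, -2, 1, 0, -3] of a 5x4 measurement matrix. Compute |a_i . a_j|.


Inner product: 0*-1 + 3*-2 + 3*1 + 1*0 + -1*-3
Products: [0, -6, 3, 0, 3]
Sum = 0.
|dot| = 0.

0


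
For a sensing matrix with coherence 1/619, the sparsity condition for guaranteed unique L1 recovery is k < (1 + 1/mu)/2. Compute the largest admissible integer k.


1/mu = 619.
1 + 1/mu = 620.
(1 + 1/mu)/2 = 310 is an integer and the inequality is strict, so k_max = 310 - 1 = 309.

309


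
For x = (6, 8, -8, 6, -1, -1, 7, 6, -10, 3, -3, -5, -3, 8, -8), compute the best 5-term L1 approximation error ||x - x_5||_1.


Sorted |x_i| descending: [10, 8, 8, 8, 8, 7, 6, 6, 6, 5, 3, 3, 3, 1, 1]
Keep top 5: [10, 8, 8, 8, 8]
Tail entries: [7, 6, 6, 6, 5, 3, 3, 3, 1, 1]
L1 error = sum of tail = 41.

41


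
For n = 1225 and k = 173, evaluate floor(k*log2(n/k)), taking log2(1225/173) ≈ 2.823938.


log2(n/k) = log2(1225/173) ≈ 2.823938.
k*log2(n/k) ≈ 173*2.823938 = 488.541274.
floor(488.541274) = 488.

488


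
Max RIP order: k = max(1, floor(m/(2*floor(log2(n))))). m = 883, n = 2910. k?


floor(log2(2910)) = 11.
2*11 = 22.
m/(2*floor(log2(n))) = 883/22 ≈ 40.1364.
floor = 40.
k = max(1, 40) = 40.

40


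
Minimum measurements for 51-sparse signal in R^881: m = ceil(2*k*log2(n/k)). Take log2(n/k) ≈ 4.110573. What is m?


log2(n/k) = log2(881/51) ≈ 4.110573.
2*k*log2(n/k) ≈ 2*51*4.110573 = 419.278446.
m = ceil(419.278446) = 420.

420


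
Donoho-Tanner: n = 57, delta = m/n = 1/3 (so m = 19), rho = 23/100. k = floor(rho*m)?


m = 1/3*57 = 19.
rho = 23/100.
rho*m = 23/100*19 = 4.37.
k = floor(4.37) = 4.

4


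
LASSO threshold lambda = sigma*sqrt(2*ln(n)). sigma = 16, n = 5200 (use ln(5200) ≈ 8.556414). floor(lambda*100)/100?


ln(5200) ≈ 8.556414.
2*ln(n) ≈ 17.112828.
sqrt(2*ln(n)) ≈ sqrt(17.112828) ≈ 4.136765.
lambda ≈ 16*4.136765 = 66.18824.
floor(lambda*100)/100 = 66.18.

66.18


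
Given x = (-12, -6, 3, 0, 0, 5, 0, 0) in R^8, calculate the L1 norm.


Non-zero entries: [(0, -12), (1, -6), (2, 3), (5, 5)]
Absolute values: [12, 6, 3, 5]
||x||_1 = sum = 26.

26
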